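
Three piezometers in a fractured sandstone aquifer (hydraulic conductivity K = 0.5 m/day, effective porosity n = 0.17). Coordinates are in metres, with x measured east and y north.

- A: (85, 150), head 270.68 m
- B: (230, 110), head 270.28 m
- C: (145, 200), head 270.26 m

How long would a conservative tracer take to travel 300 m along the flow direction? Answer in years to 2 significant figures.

Differences from A: to B (Δx, Δy, Δh) = (145, -40, -0.40); to C = (60, 50, -0.42).
Solve a·Δx + b·Δy = Δh: det = 145·50 − 60·(-40) = 9650.
∂h/∂x = [(-0.40)·50 − (-0.42)·(-40)] / 9650 = -0.003813
∂h/∂y = [145·(-0.42) − 60·(-0.40)] / 9650 = -0.003824
|∇h| = √(-0.003813² + -0.003824²) = 0.0054
Seepage velocity v = K·i/n = 0.5 × 0.0054 / 0.17 = 0.01588 m/day.
t = 300 / 0.01588 = 1.889e+04 days = 51.7 years.

52 years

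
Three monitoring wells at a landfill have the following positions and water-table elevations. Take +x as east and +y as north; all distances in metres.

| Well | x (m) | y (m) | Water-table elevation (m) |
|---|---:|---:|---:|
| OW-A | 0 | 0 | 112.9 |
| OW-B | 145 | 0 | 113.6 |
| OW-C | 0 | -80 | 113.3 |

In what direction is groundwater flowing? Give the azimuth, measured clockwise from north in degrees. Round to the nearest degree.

316°

∂h/∂x = (113.6 − 112.9) / (145 − 0) = +0.004828
∂h/∂y = (113.3 − 112.9) / (-80 − 0) = -0.005000
Flow direction (−∇h) has components (-0.004828 E, +0.005000 N).
Azimuth = atan2(E, N) = atan2(-0.004828, +0.005000) = 316.0° ≈ 316°.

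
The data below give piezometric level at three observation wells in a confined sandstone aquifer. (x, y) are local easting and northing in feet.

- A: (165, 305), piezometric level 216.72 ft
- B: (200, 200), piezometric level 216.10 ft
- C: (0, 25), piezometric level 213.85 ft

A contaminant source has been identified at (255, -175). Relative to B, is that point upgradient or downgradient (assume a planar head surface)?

Taking A as reference: B−A = (35, -105, -0.62); C−A = (-165, -280, -2.87).
Solve a·Δx + b·Δy = Δh: det = 35·(-280) − (-165)·(-105) = -27125.
∂h/∂x = [(-0.62)·(-280) − (-2.87)·(-105)] / -27125 = +0.004710
∂h/∂y = [35·(-2.87) − (-165)·(-0.62)] / -27125 = +0.007475
Head at (255, -175) = 216.72 + (+0.004710)·(90) + (+0.007475)·(-480) = 213.56 ft.
That is lower than the 216.10 ft at B, so the point is downgradient.

downgradient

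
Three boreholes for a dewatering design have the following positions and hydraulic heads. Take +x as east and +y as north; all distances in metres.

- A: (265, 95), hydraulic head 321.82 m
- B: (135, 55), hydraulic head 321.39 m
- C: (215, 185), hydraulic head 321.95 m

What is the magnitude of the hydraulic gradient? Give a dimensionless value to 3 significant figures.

With h = a·x + b·y + c and A as origin, the differences give:
  (-130)·a + (-40)·b = -0.43
  (-50)·a + 90·b = +0.13
Eliminate b (×90 and ×(-40), subtract): -13700·a = -33.500 → a = ∂h/∂x = +0.002445
Back-substitute: b = ∂h/∂y = +0.002803.
|∇h| = √(0.002445² + 0.002803²) = 0.00372

0.00372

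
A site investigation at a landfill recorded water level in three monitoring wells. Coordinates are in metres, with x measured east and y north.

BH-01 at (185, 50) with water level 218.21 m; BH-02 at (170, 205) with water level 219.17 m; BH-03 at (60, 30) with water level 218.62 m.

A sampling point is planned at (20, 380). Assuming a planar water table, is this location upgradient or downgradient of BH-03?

Three-point gradient (reference BH-01): Δ to BH-02 = (-15, 155, +0.96), Δ to BH-03 = (-125, -20, +0.41).
∂h/∂x = -0.004206, ∂h/∂y = +0.005787 (det = 19675).
Head at (20, 380) = 218.21 + (-0.004206)·(-165) + (+0.005787)·(330) = 220.81 m.
That is higher than the 218.62 m at BH-03, so the point is upgradient.

upgradient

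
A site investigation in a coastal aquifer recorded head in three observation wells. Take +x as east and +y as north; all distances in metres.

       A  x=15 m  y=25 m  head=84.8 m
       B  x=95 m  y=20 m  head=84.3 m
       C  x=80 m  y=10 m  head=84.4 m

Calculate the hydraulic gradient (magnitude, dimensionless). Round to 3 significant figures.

0.00631

Taking A as reference: B−A = (80, -5, -0.5); C−A = (65, -15, -0.4).
Determinant of the coordinate differences = 80·(-15) − 65·(-5) = -875.
∂h/∂x = [(-0.5)·(-15) − (-0.4)·(-5)] / -875 = -0.006286
∂h/∂y = [80·(-0.4) − 65·(-0.5)] / -875 = -0.0005714
|∇h| = √(-0.006286² + -0.0005714²) = 0.006312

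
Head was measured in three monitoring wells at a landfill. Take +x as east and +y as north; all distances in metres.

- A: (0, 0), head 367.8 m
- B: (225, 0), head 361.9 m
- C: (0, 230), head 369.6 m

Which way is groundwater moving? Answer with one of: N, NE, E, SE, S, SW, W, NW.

E

∂h/∂x = (361.9 − 367.8) / (225 − 0) = -0.02622
∂h/∂y = (369.6 − 367.8) / (230 − 0) = +0.007826
Flow = −∇h = (+0.02622 east, -0.007826 north), which points east.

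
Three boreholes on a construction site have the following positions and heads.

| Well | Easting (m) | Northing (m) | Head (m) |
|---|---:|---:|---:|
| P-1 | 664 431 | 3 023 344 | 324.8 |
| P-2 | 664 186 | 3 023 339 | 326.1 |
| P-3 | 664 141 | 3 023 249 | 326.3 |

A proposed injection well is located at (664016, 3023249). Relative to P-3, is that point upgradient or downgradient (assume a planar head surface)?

upgradient

Three-point gradient (reference P-1): Δ to P-2 = (-245, -5, +1.3), Δ to P-3 = (-290, -95, +1.5).
∂h/∂x = -0.005315, ∂h/∂y = +0.0004353 (det = 21825).
Head at (664016, 3023249) = 324.8 + (-0.005315)·(-415) + (+0.0004353)·(-95) = 326.96 m.
That is higher than the 326.3 m at P-3, so the point is upgradient.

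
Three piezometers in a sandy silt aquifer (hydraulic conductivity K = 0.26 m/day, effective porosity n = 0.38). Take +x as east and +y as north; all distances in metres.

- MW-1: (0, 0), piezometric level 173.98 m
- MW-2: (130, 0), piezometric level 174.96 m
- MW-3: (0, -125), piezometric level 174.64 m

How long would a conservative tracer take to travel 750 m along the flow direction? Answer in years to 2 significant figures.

∂h/∂x = (174.96 − 173.98) / (130 − 0) = +0.007538
∂h/∂y = (174.64 − 173.98) / (-125 − 0) = -0.005280
|∇h| = √(0.007538² + -0.005280²) = 0.009203
Seepage velocity v = K·i/n = 0.26 × 0.009203 / 0.38 = 0.006297 m/day.
t = 750 / 0.006297 = 1.191e+05 days = 326 years.

330 years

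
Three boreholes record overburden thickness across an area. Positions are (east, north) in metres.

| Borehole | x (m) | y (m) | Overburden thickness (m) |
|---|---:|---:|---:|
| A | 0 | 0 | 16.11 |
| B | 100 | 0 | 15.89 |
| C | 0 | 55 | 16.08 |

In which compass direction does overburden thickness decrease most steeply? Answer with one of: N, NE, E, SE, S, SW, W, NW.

E

∂d/∂x = (15.89 − 16.11) / (100 − 0) = -0.002200
∂d/∂y = (16.08 − 16.11) / (55 − 0) = -0.0005455
Steepest decrease is along −∇f = (+0.002200 E, +0.0005455 N) → east.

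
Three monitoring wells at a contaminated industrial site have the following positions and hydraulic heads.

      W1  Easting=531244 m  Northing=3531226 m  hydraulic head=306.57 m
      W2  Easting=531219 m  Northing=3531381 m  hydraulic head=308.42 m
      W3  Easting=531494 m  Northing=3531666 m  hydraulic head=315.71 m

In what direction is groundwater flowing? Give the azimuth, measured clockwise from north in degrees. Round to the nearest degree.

With h = a·x + b·y + c and W1 as origin, the differences give:
  (-25)·a + 155·b = +1.85
  250·a + 440·b = +9.14
Eliminate b (×440 and ×155, subtract): -49750·a = -602.700 → a = ∂h/∂x = +0.01211
Back-substitute: b = ∂h/∂y = +0.01389.
Flow direction (−∇h) has components (-0.01211 E, -0.01389 N).
Azimuth = atan2(E, N) = atan2(-0.01211, -0.01389) = 221.1° ≈ 221°.

221°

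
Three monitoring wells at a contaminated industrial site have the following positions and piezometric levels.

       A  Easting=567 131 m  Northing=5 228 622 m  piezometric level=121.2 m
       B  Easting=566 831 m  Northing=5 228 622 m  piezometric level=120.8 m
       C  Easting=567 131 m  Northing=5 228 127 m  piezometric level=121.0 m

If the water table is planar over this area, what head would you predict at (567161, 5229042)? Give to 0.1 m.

121.4 m

∂h/∂x = (120.8 − 121.2) / (566831 − 567131) = +0.001333
∂h/∂y = (121.0 − 121.2) / (5228127 − 5228622) = +0.0004040
h(567161, 5229042) = 121.2 + (+0.001333)·(30) + (+0.0004040)·(420) = 121.2 +0.040 +0.170 = 121.410 m.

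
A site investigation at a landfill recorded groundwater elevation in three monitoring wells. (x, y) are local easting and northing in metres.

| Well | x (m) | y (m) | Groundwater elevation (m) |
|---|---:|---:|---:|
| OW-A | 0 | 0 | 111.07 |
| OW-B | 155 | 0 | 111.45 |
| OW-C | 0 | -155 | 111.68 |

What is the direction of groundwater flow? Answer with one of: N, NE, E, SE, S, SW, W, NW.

NW

∂h/∂x = (111.45 − 111.07) / (155 − 0) = +0.002452
∂h/∂y = (111.68 − 111.07) / (-155 − 0) = -0.003935
Flow = −∇h = (-0.002452 east, +0.003935 north), which points northwest.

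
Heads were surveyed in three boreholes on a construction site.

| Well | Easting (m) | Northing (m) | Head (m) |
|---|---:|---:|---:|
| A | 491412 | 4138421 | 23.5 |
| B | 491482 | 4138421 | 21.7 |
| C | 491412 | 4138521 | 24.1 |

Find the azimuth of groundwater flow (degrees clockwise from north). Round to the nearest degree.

∂h/∂x = (21.7 − 23.5) / (491482 − 491412) = -0.02571
∂h/∂y = (24.1 − 23.5) / (4138521 − 4138421) = +0.006000
Flow direction (−∇h) has components (+0.02571 E, -0.006000 N).
Azimuth = atan2(E, N) = atan2(+0.02571, -0.006000) = 103.1° ≈ 103°.

103°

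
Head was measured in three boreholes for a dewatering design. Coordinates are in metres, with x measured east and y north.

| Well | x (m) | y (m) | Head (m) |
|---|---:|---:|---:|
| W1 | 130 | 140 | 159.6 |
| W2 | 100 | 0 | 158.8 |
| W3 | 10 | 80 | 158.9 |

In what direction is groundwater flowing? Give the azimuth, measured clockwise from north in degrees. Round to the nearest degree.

214°

Differences from W1: to W2 (Δx, Δy, Δh) = (-30, -140, -0.8); to W3 = (-120, -60, -0.7).
Determinant of the coordinate differences = (-30)·(-60) − (-120)·(-140) = -15000.
∂h/∂x = [(-0.8)·(-60) − (-0.7)·(-140)] / -15000 = +0.003333
∂h/∂y = [(-30)·(-0.7) − (-120)·(-0.8)] / -15000 = +0.005000
Flow direction (−∇h) has components (-0.003333 E, -0.005000 N).
Azimuth = atan2(E, N) = atan2(-0.003333, -0.005000) = 213.7° ≈ 214°.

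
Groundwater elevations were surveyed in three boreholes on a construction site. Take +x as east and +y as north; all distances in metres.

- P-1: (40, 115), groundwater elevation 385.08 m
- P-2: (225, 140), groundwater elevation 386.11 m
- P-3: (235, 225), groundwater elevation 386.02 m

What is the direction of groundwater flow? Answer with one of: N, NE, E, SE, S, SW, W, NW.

Differences from P-1: to P-2 (Δx, Δy, Δh) = (185, 25, +1.03); to P-3 = (195, 110, +0.94).
Determinant of the coordinate differences = 185·110 − 195·25 = 15475.
∂h/∂x = [(+1.03)·110 − (+0.94)·25] / 15475 = +0.005803
∂h/∂y = [185·(+0.94) − 195·(+1.03)] / 15475 = -0.001742
Flow = −∇h = (-0.005803 east, +0.001742 north), which points west.

W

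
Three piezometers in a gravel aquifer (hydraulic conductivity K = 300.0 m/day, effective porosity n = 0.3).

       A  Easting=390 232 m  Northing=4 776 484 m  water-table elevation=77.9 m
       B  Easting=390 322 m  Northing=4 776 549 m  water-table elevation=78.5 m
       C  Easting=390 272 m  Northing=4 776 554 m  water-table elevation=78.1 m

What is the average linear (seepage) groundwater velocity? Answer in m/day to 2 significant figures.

8.0 m/day

With h = a·x + b·y + c and A as origin, the differences give:
  90·a + 65·b = +0.6
  40·a + 70·b = +0.2
Eliminate b (×70 and ×65, subtract): 3700·a = 29.00 → a = ∂h/∂x = +0.007838
Back-substitute: b = ∂h/∂y = -0.001622.
|∇h| = √(0.007838² + -0.001622²) = 0.008004
Seepage velocity v = K·i/n = 300.0 × 0.008004 / 0.3 = 8.004 m/day.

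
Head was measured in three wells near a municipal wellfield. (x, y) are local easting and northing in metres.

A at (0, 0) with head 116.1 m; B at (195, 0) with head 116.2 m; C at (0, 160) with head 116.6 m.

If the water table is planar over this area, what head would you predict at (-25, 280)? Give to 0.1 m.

117.0 m

∂h/∂x = (116.2 − 116.1) / (195 − 0) = +0.0005128
∂h/∂y = (116.6 − 116.1) / (160 − 0) = +0.003125
h(-25, 280) = 116.1 + (+0.0005128)·(-25) + (+0.003125)·(280) = 116.1 -0.013 +0.875 = 116.962 m.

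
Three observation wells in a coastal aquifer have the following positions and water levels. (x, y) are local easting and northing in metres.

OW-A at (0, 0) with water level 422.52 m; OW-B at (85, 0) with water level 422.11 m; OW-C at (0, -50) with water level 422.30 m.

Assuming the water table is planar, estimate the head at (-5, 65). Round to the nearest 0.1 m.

422.8 m

∂h/∂x = (422.11 − 422.52) / (85 − 0) = -0.004824
∂h/∂y = (422.30 − 422.52) / (-50 − 0) = +0.004400
h(-5, 65) = 422.52 + (-0.004824)·(-5) + (+0.004400)·(65) = 422.52 +0.024 +0.286 = 422.830 m.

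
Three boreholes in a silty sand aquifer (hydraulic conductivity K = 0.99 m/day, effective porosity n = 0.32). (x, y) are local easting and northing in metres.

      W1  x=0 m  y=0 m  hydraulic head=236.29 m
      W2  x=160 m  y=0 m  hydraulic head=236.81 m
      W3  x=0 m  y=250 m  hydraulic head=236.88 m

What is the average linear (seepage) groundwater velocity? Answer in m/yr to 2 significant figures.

∂h/∂x = (236.81 − 236.29) / (160 − 0) = +0.003250
∂h/∂y = (236.88 − 236.29) / (250 − 0) = +0.002360
|∇h| = √(0.003250² + 0.002360²) = 0.004016
Seepage velocity v = K·i/n = 0.99 × 0.004016 / 0.32 = 0.01242 m/day = 4.536 m/yr.

4.5 m/yr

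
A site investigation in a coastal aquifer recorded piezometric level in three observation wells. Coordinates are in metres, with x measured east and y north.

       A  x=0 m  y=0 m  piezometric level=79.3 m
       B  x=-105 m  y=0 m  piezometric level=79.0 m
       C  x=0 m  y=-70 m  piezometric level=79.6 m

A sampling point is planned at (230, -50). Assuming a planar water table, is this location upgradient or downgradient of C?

∂h/∂x = (79.0 − 79.3) / (-105 − 0) = +0.002857
∂h/∂y = (79.6 − 79.3) / (-70 − 0) = -0.004286
Head at (230, -50) = 79.3 + (+0.002857)·(230) + (-0.004286)·(-50) = 80.17 m.
That is higher than the 79.6 m at C, so the point is upgradient.

upgradient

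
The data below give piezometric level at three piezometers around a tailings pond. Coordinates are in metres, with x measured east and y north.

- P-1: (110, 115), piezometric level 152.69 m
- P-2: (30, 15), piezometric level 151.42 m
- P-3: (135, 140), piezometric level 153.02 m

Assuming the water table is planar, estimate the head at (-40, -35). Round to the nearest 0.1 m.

Differences from P-1: to P-2 (Δx, Δy, Δh) = (-80, -100, -1.27); to P-3 = (25, 25, +0.33).
Determinant of the coordinate differences = (-80)·25 − 25·(-100) = 500.
∂h/∂x = [(-1.27)·25 − (+0.33)·(-100)] / 500 = +0.002500
∂h/∂y = [(-80)·(+0.33) − 25·(-1.27)] / 500 = +0.01070
h(-40, -35) = 152.69 + (+0.002500)·(-150) + (+0.01070)·(-150) = 152.69 -0.375 -1.605 = 150.710 m.

150.7 m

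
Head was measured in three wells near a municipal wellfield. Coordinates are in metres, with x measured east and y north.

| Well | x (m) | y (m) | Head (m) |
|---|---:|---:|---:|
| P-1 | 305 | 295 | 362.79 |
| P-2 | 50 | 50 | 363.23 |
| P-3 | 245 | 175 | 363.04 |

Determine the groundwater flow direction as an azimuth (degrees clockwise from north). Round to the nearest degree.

347°

Taking P-1 as reference: P-2−P-1 = (-255, -245, +0.44); P-3−P-1 = (-60, -120, +0.25).
Solve a·Δx + b·Δy = Δh: det = (-255)·(-120) − (-60)·(-245) = 15900.
∂h/∂x = [(+0.44)·(-120) − (+0.25)·(-245)] / 15900 = +0.0005314
∂h/∂y = [(-255)·(+0.25) − (-60)·(+0.44)] / 15900 = -0.002349
Flow direction (−∇h) has components (-0.0005314 E, +0.002349 N).
Azimuth = atan2(E, N) = atan2(-0.0005314, +0.002349) = 347.3° ≈ 347°.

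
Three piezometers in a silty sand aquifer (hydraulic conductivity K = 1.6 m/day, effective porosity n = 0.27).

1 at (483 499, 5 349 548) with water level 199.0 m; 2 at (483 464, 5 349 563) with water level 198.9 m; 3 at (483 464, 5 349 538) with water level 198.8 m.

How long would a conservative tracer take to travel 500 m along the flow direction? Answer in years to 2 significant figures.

Differences from 1: to 2 (Δx, Δy, Δh) = (-35, 15, -0.1); to 3 = (-35, -10, -0.2).
Determinant of the coordinate differences = (-35)·(-10) − (-35)·15 = 875.
∂h/∂x = [(-0.1)·(-10) − (-0.2)·15] / 875 = +0.004571
∂h/∂y = [(-35)·(-0.2) − (-35)·(-0.1)] / 875 = +0.004000
|∇h| = √(0.004571² + 0.004000²) = 0.006074
Seepage velocity v = K·i/n = 1.6 × 0.006074 / 0.27 = 0.03599 m/day.
t = 500 / 0.03599 = 1.389e+04 days = 38 years.

38 years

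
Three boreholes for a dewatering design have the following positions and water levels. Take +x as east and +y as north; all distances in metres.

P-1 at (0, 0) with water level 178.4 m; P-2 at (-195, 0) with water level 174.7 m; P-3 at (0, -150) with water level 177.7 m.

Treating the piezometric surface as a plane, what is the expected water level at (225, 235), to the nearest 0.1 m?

183.8 m

∂h/∂x = (174.7 − 178.4) / (-195 − 0) = +0.01897
∂h/∂y = (177.7 − 178.4) / (-150 − 0) = +0.004667
h(225, 235) = 178.4 + (+0.01897)·(225) + (+0.004667)·(235) = 178.4 +4.269 +1.097 = 183.766 m.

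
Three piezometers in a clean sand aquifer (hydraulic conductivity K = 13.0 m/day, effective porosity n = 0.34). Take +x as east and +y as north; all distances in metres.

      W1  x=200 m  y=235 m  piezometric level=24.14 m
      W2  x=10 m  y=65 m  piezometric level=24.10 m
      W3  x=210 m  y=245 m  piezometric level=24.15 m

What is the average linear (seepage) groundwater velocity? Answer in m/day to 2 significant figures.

Differences from W1: to W2 (Δx, Δy, Δh) = (-190, -170, -0.04); to W3 = (10, 10, +0.01).
Solve a·Δx + b·Δy = Δh: det = (-190)·10 − 10·(-170) = -200.
∂h/∂x = [(-0.04)·10 − (+0.01)·(-170)] / -200 = -0.006500
∂h/∂y = [(-190)·(+0.01) − 10·(-0.04)] / -200 = +0.007500
|∇h| = √(-0.006500² + 0.007500²) = 0.009925
Seepage velocity v = K·i/n = 13.0 × 0.009925 / 0.34 = 0.3795 m/day.

0.38 m/day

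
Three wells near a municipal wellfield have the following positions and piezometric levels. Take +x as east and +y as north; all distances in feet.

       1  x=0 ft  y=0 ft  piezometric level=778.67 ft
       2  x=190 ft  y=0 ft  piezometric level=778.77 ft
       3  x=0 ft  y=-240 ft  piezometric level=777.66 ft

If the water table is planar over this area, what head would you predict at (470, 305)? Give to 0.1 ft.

780.2 ft

∂h/∂x = (778.77 − 778.67) / (190 − 0) = +0.0005263
∂h/∂y = (777.66 − 778.67) / (-240 − 0) = +0.004208
h(470, 305) = 778.67 + (+0.0005263)·(470) + (+0.004208)·(305) = 778.67 +0.247 +1.284 = 780.201 ft.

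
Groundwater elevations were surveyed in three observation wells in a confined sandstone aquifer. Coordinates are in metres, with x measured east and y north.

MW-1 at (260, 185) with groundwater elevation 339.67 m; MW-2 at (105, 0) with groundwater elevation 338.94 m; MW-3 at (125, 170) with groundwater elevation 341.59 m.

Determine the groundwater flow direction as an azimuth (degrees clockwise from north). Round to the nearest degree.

137°

With h = a·x + b·y + c and MW-1 as origin, the differences give:
  (-155)·a + (-185)·b = -0.73
  (-135)·a + (-15)·b = +1.92
Eliminate b (×(-15) and ×(-185), subtract): -22650·a = 366.150 → a = ∂h/∂x = -0.01617
Back-substitute: b = ∂h/∂y = +0.01749.
Flow direction (−∇h) has components (+0.01617 E, -0.01749 N).
Azimuth = atan2(E, N) = atan2(+0.01617, -0.01749) = 137.3° ≈ 137°.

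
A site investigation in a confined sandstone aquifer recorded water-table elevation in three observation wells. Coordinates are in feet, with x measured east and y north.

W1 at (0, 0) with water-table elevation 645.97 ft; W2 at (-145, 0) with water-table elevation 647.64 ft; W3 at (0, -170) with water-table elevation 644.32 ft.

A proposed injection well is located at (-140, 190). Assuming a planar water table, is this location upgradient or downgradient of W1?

∂h/∂x = (647.64 − 645.97) / (-145 − 0) = -0.01152
∂h/∂y = (644.32 − 645.97) / (-170 − 0) = +0.009706
Head at (-140, 190) = 645.97 + (-0.01152)·(-140) + (+0.009706)·(190) = 649.43 ft.
That is higher than the 645.97 ft at W1, so the point is upgradient.

upgradient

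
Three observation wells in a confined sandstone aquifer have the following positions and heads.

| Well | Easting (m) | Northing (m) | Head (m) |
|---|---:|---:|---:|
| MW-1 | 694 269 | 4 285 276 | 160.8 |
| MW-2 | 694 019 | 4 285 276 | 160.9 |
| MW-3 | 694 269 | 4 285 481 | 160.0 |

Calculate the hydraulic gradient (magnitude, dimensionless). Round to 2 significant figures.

0.0039

∂h/∂x = (160.9 − 160.8) / (694019 − 694269) = -0.0004000
∂h/∂y = (160.0 − 160.8) / (4285481 − 4285276) = -0.003902
|∇h| = √(-0.0004000² + -0.003902²) = 0.003922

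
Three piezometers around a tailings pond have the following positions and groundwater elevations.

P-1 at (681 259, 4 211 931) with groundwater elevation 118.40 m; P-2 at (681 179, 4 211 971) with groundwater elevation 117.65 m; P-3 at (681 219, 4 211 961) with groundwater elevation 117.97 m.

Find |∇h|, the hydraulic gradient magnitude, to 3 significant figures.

0.00861

Differences from P-1: to P-2 (Δx, Δy, Δh) = (-80, 40, -0.75); to P-3 = (-40, 30, -0.43).
Determinant of the coordinate differences = (-80)·30 − (-40)·40 = -800.
∂h/∂x = [(-0.75)·30 − (-0.43)·40] / -800 = +0.006625
∂h/∂y = [(-80)·(-0.43) − (-40)·(-0.75)] / -800 = -0.005500
|∇h| = √(0.006625² + -0.005500²) = 0.00861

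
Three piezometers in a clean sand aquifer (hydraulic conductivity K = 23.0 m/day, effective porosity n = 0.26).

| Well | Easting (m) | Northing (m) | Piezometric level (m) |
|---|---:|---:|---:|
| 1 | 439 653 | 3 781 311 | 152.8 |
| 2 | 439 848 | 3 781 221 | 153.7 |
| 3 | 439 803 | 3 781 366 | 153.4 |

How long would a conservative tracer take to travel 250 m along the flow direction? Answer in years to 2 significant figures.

1.8 years

Three-point gradient (reference 1): Δ to 2 = (195, -90, +0.9), Δ to 3 = (150, 55, +0.6).
∂h/∂x = +0.004272, ∂h/∂y = -0.0007430 (det = 24225).
|∇h| = √(0.004272² + -0.0007430²) = 0.004336
Seepage velocity v = K·i/n = 23.0 × 0.004336 / 0.26 = 0.3836 m/day.
t = 250 / 0.3836 = 651.7 days = 1.78 years.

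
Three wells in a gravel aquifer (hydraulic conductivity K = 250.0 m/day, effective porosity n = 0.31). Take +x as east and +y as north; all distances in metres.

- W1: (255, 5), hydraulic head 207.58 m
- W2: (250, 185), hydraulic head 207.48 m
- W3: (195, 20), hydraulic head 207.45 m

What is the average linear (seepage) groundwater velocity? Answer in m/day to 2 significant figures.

Differences from W1: to W2 (Δx, Δy, Δh) = (-5, 180, -0.10); to W3 = (-60, 15, -0.13).
Determinant of the coordinate differences = (-5)·15 − (-60)·180 = 10725.
∂h/∂x = [(-0.10)·15 − (-0.13)·180] / 10725 = +0.002042
∂h/∂y = [(-5)·(-0.13) − (-60)·(-0.10)] / 10725 = -0.0004988
|∇h| = √(0.002042² + -0.0004988²) = 0.002102
Seepage velocity v = K·i/n = 250.0 × 0.002102 / 0.31 = 1.695 m/day.

1.7 m/day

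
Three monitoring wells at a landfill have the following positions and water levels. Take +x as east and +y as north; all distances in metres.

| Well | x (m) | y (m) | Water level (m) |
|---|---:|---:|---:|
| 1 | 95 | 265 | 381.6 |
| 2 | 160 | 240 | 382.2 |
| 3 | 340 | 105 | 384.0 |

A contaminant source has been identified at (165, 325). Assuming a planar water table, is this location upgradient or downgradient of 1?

upgradient

Taking 1 as reference: 2−1 = (65, -25, +0.6); 3−1 = (245, -160, +2.4).
Solve a·Δx + b·Δy = Δh: det = 65·(-160) − 245·(-25) = -4275.
∂h/∂x = [(+0.6)·(-160) − (+2.4)·(-25)] / -4275 = +0.008421
∂h/∂y = [65·(+2.4) − 245·(+0.6)] / -4275 = -0.002105
Head at (165, 325) = 381.6 + (+0.008421)·(70) + (-0.002105)·(60) = 382.06 m.
That is higher than the 381.6 m at 1, so the point is upgradient.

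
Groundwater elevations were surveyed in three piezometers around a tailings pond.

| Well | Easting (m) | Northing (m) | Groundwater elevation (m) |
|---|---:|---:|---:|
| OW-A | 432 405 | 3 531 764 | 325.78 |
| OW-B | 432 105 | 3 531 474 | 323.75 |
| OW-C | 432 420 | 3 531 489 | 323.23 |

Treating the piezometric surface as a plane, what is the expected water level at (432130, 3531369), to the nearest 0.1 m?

Taking OW-A as reference: OW-B−OW-A = (-300, -290, -2.03); OW-C−OW-A = (15, -275, -2.55).
Determinant of the coordinate differences = (-300)·(-275) − 15·(-290) = 86850.
∂h/∂x = [(-2.03)·(-275) − (-2.55)·(-290)] / 86850 = -0.002087
∂h/∂y = [(-300)·(-2.55) − 15·(-2.03)] / 86850 = +0.009159
h(432130, 3531369) = 325.78 + (-0.002087)·(-275) + (+0.009159)·(-395) = 325.78 +0.574 -3.618 = 322.736 m.

322.7 m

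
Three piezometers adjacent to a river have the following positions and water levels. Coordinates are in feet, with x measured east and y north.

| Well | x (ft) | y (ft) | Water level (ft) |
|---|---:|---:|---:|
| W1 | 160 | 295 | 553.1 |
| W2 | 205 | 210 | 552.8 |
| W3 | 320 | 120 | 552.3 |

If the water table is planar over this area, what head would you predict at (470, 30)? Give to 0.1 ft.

With h = a·x + b·y + c and W1 as origin, the differences give:
  45·a + (-85)·b = -0.3
  160·a + (-175)·b = -0.8
Eliminate b (×(-175) and ×(-85), subtract): 5725·a = -15.50 → a = ∂h/∂x = -0.002707
Back-substitute: b = ∂h/∂y = +0.002096.
h(470, 30) = 553.1 + (-0.002707)·(310) + (+0.002096)·(-265) = 553.1 -0.839 -0.555 = 551.705 ft.

551.7 ft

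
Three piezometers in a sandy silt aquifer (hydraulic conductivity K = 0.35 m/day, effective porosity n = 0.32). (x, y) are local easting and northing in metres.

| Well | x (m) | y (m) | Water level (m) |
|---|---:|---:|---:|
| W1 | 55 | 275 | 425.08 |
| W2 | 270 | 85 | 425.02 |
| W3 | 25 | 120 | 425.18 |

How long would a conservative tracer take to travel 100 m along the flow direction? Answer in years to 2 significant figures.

280 years

Differences from W1: to W2 (Δx, Δy, Δh) = (215, -190, -0.06); to W3 = (-30, -155, +0.10).
Solve a·Δx + b·Δy = Δh: det = 215·(-155) − (-30)·(-190) = -39025.
∂h/∂x = [(-0.06)·(-155) − (+0.10)·(-190)] / -39025 = -0.0007252
∂h/∂y = [215·(+0.10) − (-30)·(-0.06)] / -39025 = -0.0005048
|∇h| = √(-0.0007252² + -0.0005048²) = 0.0008836
Seepage velocity v = K·i/n = 0.35 × 0.0008836 / 0.32 = 0.0009664 m/day.
t = 100 / 0.0009664 = 1.035e+05 days = 283 years.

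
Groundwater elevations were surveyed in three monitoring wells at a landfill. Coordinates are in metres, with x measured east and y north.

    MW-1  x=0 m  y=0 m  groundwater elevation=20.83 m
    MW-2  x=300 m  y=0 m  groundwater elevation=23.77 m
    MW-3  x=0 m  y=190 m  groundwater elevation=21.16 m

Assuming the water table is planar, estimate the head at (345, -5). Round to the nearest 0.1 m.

∂h/∂x = (23.77 − 20.83) / (300 − 0) = +0.009800
∂h/∂y = (21.16 − 20.83) / (190 − 0) = +0.001737
h(345, -5) = 20.83 + (+0.009800)·(345) + (+0.001737)·(-5) = 20.83 +3.381 -0.009 = 24.202 m.

24.2 m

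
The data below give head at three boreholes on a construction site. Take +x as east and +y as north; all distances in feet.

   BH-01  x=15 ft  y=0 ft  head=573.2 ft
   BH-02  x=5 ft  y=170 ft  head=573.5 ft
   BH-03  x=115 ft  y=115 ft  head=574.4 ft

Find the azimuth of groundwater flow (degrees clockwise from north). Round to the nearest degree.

256°

With h = a·x + b·y + c and BH-01 as origin, the differences give:
  (-10)·a + 170·b = +0.3
  100·a + 115·b = +1.2
Eliminate b (×115 and ×170, subtract): -18150·a = -169.50 → a = ∂h/∂x = +0.009339
Back-substitute: b = ∂h/∂y = +0.002314.
Flow direction (−∇h) has components (-0.009339 E, -0.002314 N).
Azimuth = atan2(E, N) = atan2(-0.009339, -0.002314) = 256.1° ≈ 256°.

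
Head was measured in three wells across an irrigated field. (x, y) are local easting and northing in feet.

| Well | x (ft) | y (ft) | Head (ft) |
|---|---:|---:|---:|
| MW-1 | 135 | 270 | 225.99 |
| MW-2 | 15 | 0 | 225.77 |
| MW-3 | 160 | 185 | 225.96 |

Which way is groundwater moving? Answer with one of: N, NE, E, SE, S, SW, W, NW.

With h = a·x + b·y + c and MW-1 as origin, the differences give:
  (-120)·a + (-270)·b = -0.22
  25·a + (-85)·b = -0.03
Eliminate b (×(-85) and ×(-270), subtract): 16950·a = 10.600 → a = ∂h/∂x = +0.0006254
Back-substitute: b = ∂h/∂y = +0.0005369.
Flow = −∇h = (-0.0006254 east, -0.0005369 north), which points southwest.

SW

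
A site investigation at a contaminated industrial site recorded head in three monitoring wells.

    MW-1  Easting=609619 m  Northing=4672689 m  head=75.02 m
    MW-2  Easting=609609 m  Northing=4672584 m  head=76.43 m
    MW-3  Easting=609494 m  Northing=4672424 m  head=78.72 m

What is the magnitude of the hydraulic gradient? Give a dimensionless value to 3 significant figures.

0.0134

With h = a·x + b·y + c and MW-1 as origin, the differences give:
  (-10)·a + (-105)·b = +1.41
  (-125)·a + (-265)·b = +3.70
Eliminate b (×(-265) and ×(-105), subtract): -10475·a = 14.850 → a = ∂h/∂x = -0.001418
Back-substitute: b = ∂h/∂y = -0.01329.
|∇h| = √(-0.001418² + -0.01329²) = 0.01337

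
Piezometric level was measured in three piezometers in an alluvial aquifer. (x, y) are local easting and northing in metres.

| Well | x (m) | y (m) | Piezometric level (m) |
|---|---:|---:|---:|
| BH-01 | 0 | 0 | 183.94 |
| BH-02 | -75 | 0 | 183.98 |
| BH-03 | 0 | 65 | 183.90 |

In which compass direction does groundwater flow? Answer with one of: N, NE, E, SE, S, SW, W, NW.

NE

∂h/∂x = (183.98 − 183.94) / (-75 − 0) = -0.0005333
∂h/∂y = (183.90 − 183.94) / (65 − 0) = -0.0006154
Flow = −∇h = (+0.0005333 east, +0.0006154 north), which points northeast.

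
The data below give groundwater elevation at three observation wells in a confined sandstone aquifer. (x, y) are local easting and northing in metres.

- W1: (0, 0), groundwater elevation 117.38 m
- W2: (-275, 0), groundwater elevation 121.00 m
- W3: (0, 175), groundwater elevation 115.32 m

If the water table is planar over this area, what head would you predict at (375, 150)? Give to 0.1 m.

∂h/∂x = (121.00 − 117.38) / (-275 − 0) = -0.01316
∂h/∂y = (115.32 − 117.38) / (175 − 0) = -0.01177
h(375, 150) = 117.38 + (-0.01316)·(375) + (-0.01177)·(150) = 117.38 -4.936 -1.766 = 110.678 m.

110.7 m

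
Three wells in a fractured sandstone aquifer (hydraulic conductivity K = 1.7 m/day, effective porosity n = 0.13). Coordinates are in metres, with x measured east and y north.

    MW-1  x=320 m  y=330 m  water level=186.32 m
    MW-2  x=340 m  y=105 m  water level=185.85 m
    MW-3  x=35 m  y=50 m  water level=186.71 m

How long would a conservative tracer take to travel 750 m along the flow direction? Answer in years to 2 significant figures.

43 years

Differences from MW-1: to MW-2 (Δx, Δy, Δh) = (20, -225, -0.47); to MW-3 = (-285, -280, +0.39).
Solve a·Δx + b·Δy = Δh: det = 20·(-280) − (-285)·(-225) = -69725.
∂h/∂x = [(-0.47)·(-280) − (+0.39)·(-225)] / -69725 = -0.003146
∂h/∂y = [20·(+0.39) − (-285)·(-0.47)] / -69725 = +0.001809
|∇h| = √(-0.003146² + 0.001809²) = 0.003629
Seepage velocity v = K·i/n = 1.7 × 0.003629 / 0.13 = 0.04746 m/day.
t = 750 / 0.04746 = 1.58e+04 days = 43.3 years.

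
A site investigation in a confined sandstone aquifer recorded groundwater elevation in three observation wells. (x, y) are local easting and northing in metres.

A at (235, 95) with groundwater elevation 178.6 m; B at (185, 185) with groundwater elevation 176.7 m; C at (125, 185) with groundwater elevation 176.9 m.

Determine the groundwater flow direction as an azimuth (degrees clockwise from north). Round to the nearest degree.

008°

Taking A as reference: B−A = (-50, 90, -1.9); C−A = (-110, 90, -1.7).
Solve a·Δx + b·Δy = Δh: det = (-50)·90 − (-110)·90 = 5400.
∂h/∂x = [(-1.9)·90 − (-1.7)·90] / 5400 = -0.003333
∂h/∂y = [(-50)·(-1.7) − (-110)·(-1.9)] / 5400 = -0.02296
Flow direction (−∇h) has components (+0.003333 E, +0.02296 N).
Azimuth = atan2(E, N) = atan2(+0.003333, +0.02296) = 8.3° ≈ 008°.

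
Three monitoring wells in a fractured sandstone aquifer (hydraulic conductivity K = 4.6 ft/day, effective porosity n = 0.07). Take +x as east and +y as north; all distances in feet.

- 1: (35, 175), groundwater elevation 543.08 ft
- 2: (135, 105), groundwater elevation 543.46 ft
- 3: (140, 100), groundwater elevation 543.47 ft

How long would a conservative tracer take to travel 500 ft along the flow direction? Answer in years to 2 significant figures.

2.1 years

Taking 1 as reference: 2−1 = (100, -70, +0.38); 3−1 = (105, -75, +0.39).
Solve a·Δx + b·Δy = Δh: det = 100·(-75) − 105·(-70) = -150.
∂h/∂x = [(+0.38)·(-75) − (+0.39)·(-70)] / -150 = +0.008000
∂h/∂y = [100·(+0.39) − 105·(+0.38)] / -150 = +0.006000
|∇h| = √(0.008000² + 0.006000²) = 0.01
Seepage velocity v = K·i/n = 4.6 × 0.01 / 0.07 = 0.6571 ft/day.
t = 500 / 0.6571 = 760.9 days = 2.08 years.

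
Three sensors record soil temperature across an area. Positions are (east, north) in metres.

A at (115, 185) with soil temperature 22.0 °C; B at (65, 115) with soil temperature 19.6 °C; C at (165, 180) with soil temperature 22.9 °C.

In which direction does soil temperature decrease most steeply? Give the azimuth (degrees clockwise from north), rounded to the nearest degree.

225°

Differences from A: to B (Δx, Δy, Δh) = (-50, -70, -2.4); to C = (50, -5, +0.9).
Determinant of the coordinate differences = (-50)·(-5) − 50·(-70) = 3750.
∂T/∂x = [(-2.4)·(-5) − (+0.9)·(-70)] / 3750 = +0.02000
∂T/∂y = [(-50)·(+0.9) − 50·(-2.4)] / 3750 = +0.02000
Steepest decrease is along −∇f: components (-0.02000 E, -0.02000 N).
Azimuth = atan2(-0.02000, -0.02000) = 225.0° ≈ 225°.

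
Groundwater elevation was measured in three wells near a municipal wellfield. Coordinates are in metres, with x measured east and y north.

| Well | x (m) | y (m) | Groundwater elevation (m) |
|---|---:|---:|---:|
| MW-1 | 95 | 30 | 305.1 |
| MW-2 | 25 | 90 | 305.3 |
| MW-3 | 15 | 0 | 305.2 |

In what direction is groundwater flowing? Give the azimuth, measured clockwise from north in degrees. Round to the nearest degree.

With h = a·x + b·y + c and MW-1 as origin, the differences give:
  (-70)·a + 60·b = +0.2
  (-80)·a + (-30)·b = +0.1
Eliminate b (×(-30) and ×60, subtract): 6900·a = -12.00 → a = ∂h/∂x = -0.001739
Back-substitute: b = ∂h/∂y = +0.001304.
Flow direction (−∇h) has components (+0.001739 E, -0.001304 N).
Azimuth = atan2(E, N) = atan2(+0.001739, -0.001304) = 126.9° ≈ 127°.

127°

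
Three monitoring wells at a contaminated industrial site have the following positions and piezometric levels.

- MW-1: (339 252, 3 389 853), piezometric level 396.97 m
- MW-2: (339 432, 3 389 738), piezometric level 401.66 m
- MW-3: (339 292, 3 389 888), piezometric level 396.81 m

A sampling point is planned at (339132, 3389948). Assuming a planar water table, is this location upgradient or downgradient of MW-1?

downgradient

Taking MW-1 as reference: MW-2−MW-1 = (180, -115, +4.69); MW-3−MW-1 = (40, 35, -0.16).
Solve a·Δx + b·Δy = Δh: det = 180·35 − 40·(-115) = 10900.
∂h/∂x = [(+4.69)·35 − (-0.16)·(-115)] / 10900 = +0.01337
∂h/∂y = [180·(-0.16) − 40·(+4.69)] / 10900 = -0.01985
Head at (339132, 3389948) = 396.97 + (+0.01337)·(-120) + (-0.01985)·(95) = 393.48 m.
That is lower than the 396.97 m at MW-1, so the point is downgradient.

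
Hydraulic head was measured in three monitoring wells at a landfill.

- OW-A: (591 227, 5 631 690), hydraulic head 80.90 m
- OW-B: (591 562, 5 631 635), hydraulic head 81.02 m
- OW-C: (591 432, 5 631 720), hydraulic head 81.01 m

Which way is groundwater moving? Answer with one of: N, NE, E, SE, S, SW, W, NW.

SW

Taking OW-A as reference: OW-B−OW-A = (335, -55, +0.12); OW-C−OW-A = (205, 30, +0.11).
Determinant of the coordinate differences = 335·30 − 205·(-55) = 21325.
∂h/∂x = [(+0.12)·30 − (+0.11)·(-55)] / 21325 = +0.0004525
∂h/∂y = [335·(+0.11) − 205·(+0.12)] / 21325 = +0.0005744
Flow = −∇h = (-0.0004525 east, -0.0005744 north), which points southwest.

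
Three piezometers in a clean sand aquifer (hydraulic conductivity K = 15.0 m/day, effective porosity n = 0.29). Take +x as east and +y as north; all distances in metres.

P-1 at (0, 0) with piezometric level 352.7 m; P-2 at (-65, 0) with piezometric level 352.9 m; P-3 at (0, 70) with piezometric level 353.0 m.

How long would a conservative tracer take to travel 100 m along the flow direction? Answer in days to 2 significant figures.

∂h/∂x = (352.9 − 352.7) / (-65 − 0) = -0.003077
∂h/∂y = (353.0 − 352.7) / (70 − 0) = +0.004286
|∇h| = √(-0.003077² + 0.004286²) = 0.005276
Seepage velocity v = K·i/n = 15.0 × 0.005276 / 0.29 = 0.2729 m/day.
t = 100 / 0.2729 = 366.4 days.

370 days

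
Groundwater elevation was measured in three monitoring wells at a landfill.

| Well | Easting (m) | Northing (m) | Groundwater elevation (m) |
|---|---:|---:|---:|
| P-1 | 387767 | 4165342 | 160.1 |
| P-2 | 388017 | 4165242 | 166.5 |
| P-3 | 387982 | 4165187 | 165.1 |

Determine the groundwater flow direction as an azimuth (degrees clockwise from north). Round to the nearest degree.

Differences from P-1: to P-2 (Δx, Δy, Δh) = (250, -100, +6.4); to P-3 = (215, -155, +5.0).
Determinant of the coordinate differences = 250·(-155) − 215·(-100) = -17250.
∂h/∂x = [(+6.4)·(-155) − (+5.0)·(-100)] / -17250 = +0.02852
∂h/∂y = [250·(+5.0) − 215·(+6.4)] / -17250 = +0.007304
Flow direction (−∇h) has components (-0.02852 E, -0.007304 N).
Azimuth = atan2(E, N) = atan2(-0.02852, -0.007304) = 255.6° ≈ 256°.

256°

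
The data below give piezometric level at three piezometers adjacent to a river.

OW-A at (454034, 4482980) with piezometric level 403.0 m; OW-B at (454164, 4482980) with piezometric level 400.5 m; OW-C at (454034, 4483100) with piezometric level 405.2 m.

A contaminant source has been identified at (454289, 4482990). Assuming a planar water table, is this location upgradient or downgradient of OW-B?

downgradient

∂h/∂x = (400.5 − 403.0) / (454164 − 454034) = -0.01923
∂h/∂y = (405.2 − 403.0) / (4483100 − 4482980) = +0.01833
Head at (454289, 4482990) = 403.0 + (-0.01923)·(255) + (+0.01833)·(10) = 398.28 m.
That is lower than the 400.5 m at OW-B, so the point is downgradient.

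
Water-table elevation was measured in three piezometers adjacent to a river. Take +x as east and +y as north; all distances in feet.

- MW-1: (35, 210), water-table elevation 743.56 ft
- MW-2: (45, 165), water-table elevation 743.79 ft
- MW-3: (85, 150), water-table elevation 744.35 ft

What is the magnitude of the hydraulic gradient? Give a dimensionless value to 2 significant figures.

0.013

Taking MW-1 as reference: MW-2−MW-1 = (10, -45, +0.23); MW-3−MW-1 = (50, -60, +0.79).
Solve a·Δx + b·Δy = Δh: det = 10·(-60) − 50·(-45) = 1650.
∂h/∂x = [(+0.23)·(-60) − (+0.79)·(-45)] / 1650 = +0.01318
∂h/∂y = [10·(+0.79) − 50·(+0.23)] / 1650 = -0.002182
|∇h| = √(0.01318² + -0.002182²) = 0.01336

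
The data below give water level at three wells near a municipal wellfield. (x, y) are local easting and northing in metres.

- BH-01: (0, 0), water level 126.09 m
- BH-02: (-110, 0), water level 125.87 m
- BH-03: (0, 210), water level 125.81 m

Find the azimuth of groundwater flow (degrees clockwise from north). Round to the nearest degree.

∂h/∂x = (125.87 − 126.09) / (-110 − 0) = +0.002000
∂h/∂y = (125.81 − 126.09) / (210 − 0) = -0.001333
Flow direction (−∇h) has components (-0.002000 E, +0.001333 N).
Azimuth = atan2(E, N) = atan2(-0.002000, +0.001333) = 303.7° ≈ 304°.

304°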